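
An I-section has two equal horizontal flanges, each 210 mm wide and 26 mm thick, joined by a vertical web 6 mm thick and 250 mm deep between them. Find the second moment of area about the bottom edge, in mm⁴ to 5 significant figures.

I_base ≈ 4.9958 × 10⁸ mm⁴

Break the section into simple shapes (no overlaps), measuring from the bottom-left corner of the bounding box.
Bottom flange: 210 × 26, A = 5 460 mm², y = 13 mm, Ī = 307 580 mm⁴.
Web: 6 × 250, A = 1 500 mm², y = 151 mm, Ī = 7 812 500 mm⁴.
Top flange: 210 × 26, A = 5 460 mm², y = 289 mm, Ī = 307 580 mm⁴.
Transfer each piece to a horizontal axis along the bottom face using Ī + A·d² with d = y − 0:
  bottom flange: d = 13 mm → contributes +1 230 320 mm⁴
  web: d = 151 mm → contributes +42 014 000 mm⁴
  top flange: d = 289 mm → contributes +456 332 240 mm⁴
Total I = 499 576 560 mm⁴.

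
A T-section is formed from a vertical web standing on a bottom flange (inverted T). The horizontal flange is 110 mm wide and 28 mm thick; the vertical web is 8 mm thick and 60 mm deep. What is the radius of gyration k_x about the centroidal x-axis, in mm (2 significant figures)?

Split into non-overlapping primitives; take the origin at the lower-left of the bounding box.
Flange: 110 × 28, A = 3 080 mm², y = 14 mm, Ī = 201 227 mm⁴.
Web: 8 × 60, A = 480 mm², y = 58 mm, Ī = 144 000 mm⁴.
Centroid: ȳ = ΣA·y / ΣA = 19.93 mm.
Transfer each piece to the centroidal x-axis using Ī + A·d² with d = y − 19.93:
  flange: d = -5.933 mm → contributes +309 629 mm⁴
  web: d = 38.07 mm → contributes +839 582 mm⁴
Total I = 1 149 210 mm⁴.
Radius of gyration: k = √(I/A) = √(1 149 210 / 3 560) = 17.97 mm.

k_x ≈ 18 mm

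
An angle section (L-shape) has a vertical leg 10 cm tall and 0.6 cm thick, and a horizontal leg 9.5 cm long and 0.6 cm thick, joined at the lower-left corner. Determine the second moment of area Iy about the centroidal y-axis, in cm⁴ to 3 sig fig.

Break the section into simple shapes (no overlaps), measuring from the bottom-left corner of the bounding box.
Vertical leg: 0.6 × 10, A = 6 cm², x = 0.3 cm, Ī = 0.18 cm⁴.
Horizontal leg (remainder): 8.9 × 0.6, A = 5.34 cm², x = 5.05 cm, Ī = 35.248 cm⁴.
Centroid: x̄ = ΣA·x / ΣA = 2.5368 cm.
Transfer each piece to the centroidal y-axis using Ī + A·d² with d = x − 2.5368:
  vertical leg: d = -2.2368 cm → contributes +30.199 cm⁴
  horizontal leg (remainder): d = 2.5132 cm → contributes +68.978 cm⁴
Total I = 99.176 cm⁴.

Iy ≈ 99.2 cm⁴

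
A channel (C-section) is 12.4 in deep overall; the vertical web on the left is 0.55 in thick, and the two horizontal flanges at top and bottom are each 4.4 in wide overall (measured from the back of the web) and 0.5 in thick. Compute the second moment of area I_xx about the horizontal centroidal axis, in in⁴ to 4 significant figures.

I_xx ≈ 223.8 in⁴

Split into non-overlapping primitives; take the origin at the lower-left of the bounding box.
Web: 0.55 × 12.4, A = 6.82 in², y = 6.2 in, Ī = 87.3869 in⁴.
Top flange (beyond web): 3.85 × 0.5, A = 1.925 in², y = 12.15 in, Ī = 0.0401042 in⁴.
Bottom flange (beyond web): 3.85 × 0.5, A = 1.925 in², y = 0.25 in, Ī = 0.0401042 in⁴.
By symmetry the centroid is at mid-height, ȳ = 6.2 in.
Transfer each piece to the horizontal centroidal axis using Ī + A·d² with d = y − 6.2:
  web: d = 0 in → contributes +87.3869 in⁴
  top flange (beyond web): d = 5.95 in → contributes +68.1899 in⁴
  bottom flange (beyond web): d = -5.95 in → contributes +68.1899 in⁴
Total I = 223.767 in⁴.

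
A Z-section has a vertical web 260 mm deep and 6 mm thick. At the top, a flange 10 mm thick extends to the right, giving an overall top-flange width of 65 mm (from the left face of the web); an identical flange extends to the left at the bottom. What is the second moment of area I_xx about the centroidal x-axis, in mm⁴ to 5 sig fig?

I_xx ≈ 2.7235 × 10⁷ mm⁴

Decompose the section into non-overlapping parts with the origin at the bottom-left of its bounding rectangle.
Web: 6 × 260, A = 1 560 mm², y = 130 mm, Ī = 8 788 000 mm⁴.
Top flange (beyond web): 59 × 10, A = 590 mm², y = 255 mm, Ī = 4916.667 mm⁴.
Bottom flange (beyond web): 59 × 10, A = 590 mm², y = 5 mm, Ī = 4916.667 mm⁴.
Centroid: ȳ = ΣA·y / ΣA = 130 mm.
Transfer each piece to the centroidal x-axis using Ī + A·d² with d = y − 130:
  web: d = 0 mm → contributes +8 788 000 mm⁴
  top flange (beyond web): d = 125 mm → contributes +9 223 667 mm⁴
  bottom flange (beyond web): d = -125 mm → contributes +9 223 667 mm⁴
Total I = 27 235 333 mm⁴.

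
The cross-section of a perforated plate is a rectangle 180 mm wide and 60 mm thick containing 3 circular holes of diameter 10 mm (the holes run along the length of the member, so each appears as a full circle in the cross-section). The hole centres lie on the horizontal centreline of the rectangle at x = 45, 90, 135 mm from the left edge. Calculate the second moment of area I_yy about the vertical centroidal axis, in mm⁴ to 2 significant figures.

I_yy ≈ 2.9 × 10⁷ mm⁴

Decompose the section into non-overlapping parts with the origin at the bottom-left of its bounding rectangle.
Plate: 180 × 60, A = 10 800 mm², x = 90 mm, Ī = 29 160 000 mm⁴.
Hole 1 (subtracted): ⌀10, A = 78.54 mm², x = 45 mm, Ī = 490.9 mm⁴.
Hole 2 (subtracted): ⌀10, A = 78.54 mm², x = 90 mm, Ī = 490.9 mm⁴.
Hole 3 (subtracted): ⌀10, A = 78.54 mm², x = 135 mm, Ī = 490.9 mm⁴.
By symmetry the centroid is at mid-width, x̄ = 90 mm.
Transfer each piece to the vertical centroidal axis using Ī + A·d² with d = x − 90:
  plate: d = 0 mm → contributes +29 160 000 mm⁴
  hole 1: d = -45 mm → contributes −159 534 mm⁴
  hole 2: d = 0 mm → contributes −490.9 mm⁴
  hole 3: d = 45 mm → contributes −159 534 mm⁴
Total I = 28 840 441 mm⁴.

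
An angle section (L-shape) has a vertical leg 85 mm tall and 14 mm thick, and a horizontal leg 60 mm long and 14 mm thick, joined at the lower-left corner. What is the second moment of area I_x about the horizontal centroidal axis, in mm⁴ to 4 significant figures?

I_x ≈ 1.254 × 10⁶ mm⁴

Break the section into simple shapes (no overlaps), measuring from the bottom-left corner of the bounding box.
Vertical leg: 14 × 85, A = 1 190 mm², y = 42.5 mm, Ī = 716 479 mm⁴.
Horizontal leg (remainder): 46 × 14, A = 644 mm², y = 7 mm, Ī = 10518.7 mm⁴.
Centroid: ȳ = ΣA·y / ΣA = 30.0344 mm.
Transfer each piece to the horizontal centroidal axis using Ī + A·d² with d = y − 30.0344:
  vertical leg: d = 12.4656 mm → contributes +901 396 mm⁴
  horizontal leg (remainder): d = -23.0344 mm → contributes +352 213 mm⁴
Total I = 1 253 609 mm⁴.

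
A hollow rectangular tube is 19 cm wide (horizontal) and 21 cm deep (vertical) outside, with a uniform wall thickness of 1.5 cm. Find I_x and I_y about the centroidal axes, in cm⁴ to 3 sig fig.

I_x ≈ 6890 cm⁴, I_y ≈ 5860 cm⁴

Treat the section as a set of non-overlapping primitives; coordinates are from the bounding-box lower-left.
Outer rectangle: 19 × 21, A = 399 cm², y = 10.5 cm, Ī = 14 663 cm⁴.
Inner void (subtracted): 16 × 18, A = 288 cm², y = 10.5 cm, Ī = 7 776 cm⁴.
By symmetry the centroid is at mid-height, ȳ = 10.5 cm.
All pieces are centred on the centroidal x-axis, so I = ΣĪ (holes subtracted) = 6887.3 cm⁴.
Repeating about the centroidal y-axis gives I_y = 5859.3 cm⁴.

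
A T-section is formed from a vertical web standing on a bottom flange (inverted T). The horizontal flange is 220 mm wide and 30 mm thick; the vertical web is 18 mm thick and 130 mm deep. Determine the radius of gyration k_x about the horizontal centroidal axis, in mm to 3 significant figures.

k_x ≈ 40.8 mm

Decompose the section into non-overlapping parts with the origin at the bottom-left of its bounding rectangle.
Flange: 220 × 30, A = 6 600 mm², y = 15 mm, Ī = 495 000 mm⁴.
Web: 18 × 130, A = 2 340 mm², y = 95 mm, Ī = 3 295 500 mm⁴.
Centroid: ȳ = ΣA·y / ΣA = 35.94 mm.
Transfer each piece to the horizontal centroidal axis using Ī + A·d² with d = y − 35.94:
  flange: d = -20.94 mm → contributes +3 388 880 mm⁴
  web: d = 59.06 mm → contributes +11 457 727 mm⁴
Total I = 14 846 607 mm⁴.
Radius of gyration: k = √(I/A) = √(14 846 607 / 8 940) = 40.752 mm.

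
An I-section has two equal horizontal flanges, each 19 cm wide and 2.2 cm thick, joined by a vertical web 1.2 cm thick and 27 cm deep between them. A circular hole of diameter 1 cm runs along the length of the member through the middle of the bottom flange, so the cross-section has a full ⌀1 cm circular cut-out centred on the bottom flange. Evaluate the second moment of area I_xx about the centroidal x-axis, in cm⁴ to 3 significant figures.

Decompose the section into non-overlapping parts with the origin at the bottom-left of its bounding rectangle.
Bottom flange: 19 × 2.2, A = 41.8 cm², y = 1.1 cm, Ī = 16.859 cm⁴.
Web: 1.2 × 27, A = 32.4 cm², y = 15.7 cm, Ī = 1968.3 cm⁴.
Top flange: 19 × 2.2, A = 41.8 cm², y = 30.3 cm, Ī = 16.859 cm⁴.
Hole (subtracted): ⌀1, A = 0.7854 cm², y = 1.1 cm, Ī = 0.049087 cm⁴.
Centroid: ȳ = ΣA·y / ΣA = 15.8 cm.
Transfer each piece to the centroidal x-axis using Ī + A·d² with d = y − 15.8:
  bottom flange: d = -14.7 cm → contributes +9048.8 cm⁴
  web: d = -0.099526 cm → contributes +1968.6 cm⁴
  top flange: d = 14.5 cm → contributes +8805.9 cm⁴
  hole: d = -14.7 cm → contributes −169.75 cm⁴
Total I = 19 654 cm⁴.

I_xx ≈ 1.97 × 10⁴ cm⁴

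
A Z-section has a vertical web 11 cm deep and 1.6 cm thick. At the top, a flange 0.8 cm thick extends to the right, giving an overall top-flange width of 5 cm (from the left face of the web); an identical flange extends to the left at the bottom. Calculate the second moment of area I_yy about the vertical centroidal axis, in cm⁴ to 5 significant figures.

Treat the section as a set of non-overlapping primitives; coordinates are from the bounding-box lower-left.
Web: 1.6 × 11, A = 17.6 cm², x = 4.2 cm, Ī = 3.754667 cm⁴.
Top flange (beyond web): 3.4 × 0.8, A = 2.72 cm², x = 6.7 cm, Ī = 2.620267 cm⁴.
Bottom flange (beyond web): 3.4 × 0.8, A = 2.72 cm², x = 1.7 cm, Ī = 2.620267 cm⁴.
Centroid: x̄ = ΣA·x / ΣA = 4.2 cm.
Transfer each piece to the vertical centroidal axis using Ī + A·d² with d = x − 4.2:
  web: d = 0 cm → contributes +3.754667 cm⁴
  top flange (beyond web): d = 2.5 cm → contributes +19.62027 cm⁴
  bottom flange (beyond web): d = -2.5 cm → contributes +19.62027 cm⁴
Total I = 42.9952 cm⁴.

I_yy ≈ 42.995 cm⁴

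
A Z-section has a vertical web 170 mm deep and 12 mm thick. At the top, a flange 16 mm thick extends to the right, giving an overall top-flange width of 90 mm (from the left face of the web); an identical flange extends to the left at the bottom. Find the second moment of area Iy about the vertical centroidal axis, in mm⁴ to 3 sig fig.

Iy ≈ 6.34 × 10⁶ mm⁴

Split into non-overlapping primitives; take the origin at the lower-left of the bounding box.
Web: 12 × 170, A = 2 040 mm², x = 84 mm, Ī = 24 480 mm⁴.
Top flange (beyond web): 78 × 16, A = 1 248 mm², x = 129 mm, Ī = 632 736 mm⁴.
Bottom flange (beyond web): 78 × 16, A = 1 248 mm², x = 39 mm, Ī = 632 736 mm⁴.
Centroid: x̄ = ΣA·x / ΣA = 84 mm.
Transfer each piece to the vertical centroidal axis using Ī + A·d² with d = x − 84:
  web: d = 0 mm → contributes +24 480 mm⁴
  top flange (beyond web): d = 45 mm → contributes +3 159 936 mm⁴
  bottom flange (beyond web): d = -45 mm → contributes +3 159 936 mm⁴
Total I = 6 344 352 mm⁴.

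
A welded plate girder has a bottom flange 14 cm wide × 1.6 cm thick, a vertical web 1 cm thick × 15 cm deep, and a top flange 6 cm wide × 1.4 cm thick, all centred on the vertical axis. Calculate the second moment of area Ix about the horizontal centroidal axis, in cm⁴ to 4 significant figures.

Ix ≈ 2096 cm⁴

Break the section into simple shapes (no overlaps), measuring from the bottom-left corner of the bounding box.
Bottom plate: 14 × 1.6, A = 22.4 cm², y = 0.8 cm, Ī = 4.77867 cm⁴.
Web plate: 1 × 15, A = 15 cm², y = 9.1 cm, Ī = 281.25 cm⁴.
Top plate: 6 × 1.4, A = 8.4 cm², y = 17.3 cm, Ī = 1.372 cm⁴.
Centroid: ȳ = ΣA·y / ΣA = 6.54454 cm.
Transfer each piece to the horizontal centroidal axis using Ī + A·d² with d = y − 6.54454:
  bottom plate: d = -5.74454 cm → contributes +743.973 cm⁴
  web plate: d = 2.55546 cm → contributes +379.206 cm⁴
  top plate: d = 10.7555 cm → contributes +973.083 cm⁴
Total I = 2096.26 cm⁴.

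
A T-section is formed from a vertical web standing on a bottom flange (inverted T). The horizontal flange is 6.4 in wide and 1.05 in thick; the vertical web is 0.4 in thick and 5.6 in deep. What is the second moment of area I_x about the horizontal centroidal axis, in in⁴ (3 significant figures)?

Break the section into simple shapes (no overlaps), measuring from the bottom-left corner of the bounding box.
Flange: 6.4 × 1.05, A = 6.72 in², y = 0.525 in, Ī = 0.6174 in⁴.
Web: 0.4 × 5.6, A = 2.24 in², y = 3.85 in, Ī = 5.8539 in⁴.
Centroid: ȳ = ΣA·y / ΣA = 1.3563 in.
Transfer each piece to the horizontal centroidal axis using Ī + A·d² with d = y − 1.3563:
  flange: d = -0.83125 in → contributes +5.2608 in⁴
  web: d = 2.4938 in → contributes +19.784 in⁴
Total I = 25.045 in⁴.

I_x ≈ 25.0 in⁴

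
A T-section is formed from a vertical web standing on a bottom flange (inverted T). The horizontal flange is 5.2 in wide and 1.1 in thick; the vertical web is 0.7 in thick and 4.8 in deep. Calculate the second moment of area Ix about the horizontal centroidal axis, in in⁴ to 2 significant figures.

Ix ≈ 25 in⁴

Split into non-overlapping primitives; take the origin at the lower-left of the bounding box.
Flange: 5.2 × 1.1, A = 5.72 in², y = 0.55 in, Ī = 0.5768 in⁴.
Web: 0.7 × 4.8, A = 3.36 in², y = 3.5 in, Ī = 6.451 in⁴.
Centroid: ȳ = ΣA·y / ΣA = 1.642 in.
Transfer each piece to the horizontal centroidal axis using Ī + A·d² with d = y − 1.642:
  flange: d = -1.092 in → contributes +7.393 in⁴
  web: d = 1.858 in → contributes +18.06 in⁴
Total I = 25.45 in⁴.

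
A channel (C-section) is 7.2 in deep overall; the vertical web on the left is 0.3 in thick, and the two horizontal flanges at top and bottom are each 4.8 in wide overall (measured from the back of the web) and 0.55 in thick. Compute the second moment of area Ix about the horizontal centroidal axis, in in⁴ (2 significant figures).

Ix ≈ 64 in⁴

Split into non-overlapping primitives; take the origin at the lower-left of the bounding box.
Web: 0.3 × 7.2, A = 2.16 in², y = 3.6 in, Ī = 9.331 in⁴.
Top flange (beyond web): 4.5 × 0.55, A = 2.475 in², y = 6.925 in, Ī = 0.06239 in⁴.
Bottom flange (beyond web): 4.5 × 0.55, A = 2.475 in², y = 0.275 in, Ī = 0.06239 in⁴.
By symmetry the centroid is at mid-height, ȳ = 3.6 in.
Transfer each piece to the horizontal centroidal axis using Ī + A·d² with d = y − 3.6:
  web: d = 0 in → contributes +9.331 in⁴
  top flange (beyond web): d = 3.325 in → contributes +27.43 in⁴
  bottom flange (beyond web): d = -3.325 in → contributes +27.43 in⁴
Total I = 64.18 in⁴.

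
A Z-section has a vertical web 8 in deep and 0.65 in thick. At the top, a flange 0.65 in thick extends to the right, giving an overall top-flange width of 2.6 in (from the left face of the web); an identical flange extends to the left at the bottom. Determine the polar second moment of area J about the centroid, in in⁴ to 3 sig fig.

J ≈ 67.3 in⁴

Treat the section as a set of non-overlapping primitives; coordinates are from the bounding-box lower-left.
Web: 0.65 × 8, A = 5.2 in², y = 4 in, Ī = 27.733 in⁴.
Top flange (beyond web): 1.95 × 0.65, A = 1.2675 in², y = 7.675 in, Ī = 0.044627 in⁴.
Bottom flange (beyond web): 1.95 × 0.65, A = 1.2675 in², y = 0.325 in, Ī = 0.044627 in⁴.
Centroid: ȳ = ΣA·y / ΣA = 4 in.
Transfer each piece to the centroidal x-axis using Ī + A·d² with d = y − 4:
  web: d = 0 in → contributes +27.733 in⁴
  top flange (beyond web): d = 3.675 in → contributes +17.163 in⁴
  bottom flange (beyond web): d = -3.675 in → contributes +17.163 in⁴
Total I = 62.059 in⁴.
For the y-axis: x̄ = 2.275 in.
Repeating about the centroidal y-axis gives I_y = 5.2705 in⁴.
Polar second moment: J = I_x + I_y = 67.33 in⁴.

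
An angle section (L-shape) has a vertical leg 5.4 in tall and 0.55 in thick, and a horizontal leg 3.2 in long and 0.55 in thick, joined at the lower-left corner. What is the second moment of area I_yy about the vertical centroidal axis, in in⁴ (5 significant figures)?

I_yy ≈ 3.4307 in⁴

Split into non-overlapping primitives; take the origin at the lower-left of the bounding box.
Vertical leg: 0.55 × 5.4, A = 2.97 in², x = 0.275 in, Ī = 0.07486875 in⁴.
Horizontal leg (remainder): 2.65 × 0.55, A = 1.4575 in², x = 1.875 in, Ī = 0.8529411 in⁴.
Centroid: x̄ = ΣA·x / ΣA = 0.8017081 in.
Transfer each piece to the vertical centroidal axis using Ī + A·d² with d = x − 0.8017081:
  vertical leg: d = -0.5267081 in → contributes +0.8988103 in⁴
  horizontal leg (remainder): d = 1.073292 in → contributes +2.531916 in⁴
Total I = 3.430727 in⁴.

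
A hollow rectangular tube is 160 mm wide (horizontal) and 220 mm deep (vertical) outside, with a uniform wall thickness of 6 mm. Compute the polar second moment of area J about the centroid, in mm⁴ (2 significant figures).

J ≈ 5.0 × 10⁷ mm⁴

Split into non-overlapping primitives; take the origin at the lower-left of the bounding box.
Outer rectangle: 160 × 220, A = 35 200 mm², y = 110 mm, Ī = 141 973 333 mm⁴.
Inner void (subtracted): 148 × 208, A = 30 784 mm², y = 110 mm, Ī = 110 986 581 mm⁴.
By symmetry the centroid is at mid-height, ȳ = 110 mm.
All pieces are centred on the centroidal x-axis, so I = ΣĪ (holes subtracted) = 30 986 752 mm⁴.
Repeating about the centroidal y-axis gives I_y = 18 902 272 mm⁴.
Polar second moment: J = I_x + I_y = 49 889 024 mm⁴.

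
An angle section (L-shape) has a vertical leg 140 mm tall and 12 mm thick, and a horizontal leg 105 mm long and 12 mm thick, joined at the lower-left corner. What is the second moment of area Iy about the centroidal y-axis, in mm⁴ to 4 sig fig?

Treat the section as a set of non-overlapping primitives; coordinates are from the bounding-box lower-left.
Vertical leg: 12 × 140, A = 1 680 mm², x = 6 mm, Ī = 20 160 mm⁴.
Horizontal leg (remainder): 93 × 12, A = 1 116 mm², x = 58.5 mm, Ī = 804 357 mm⁴.
Centroid: x̄ = ΣA·x / ΣA = 26.9549 mm.
Transfer each piece to the centroidal y-axis using Ī + A·d² with d = x − 26.9549:
  vertical leg: d = -20.9549 mm → contributes +757 864 mm⁴
  horizontal leg (remainder): d = 31.5451 mm → contributes +1 914 879 mm⁴
Total I = 2 672 742 mm⁴.

Iy ≈ 2.673 × 10⁶ mm⁴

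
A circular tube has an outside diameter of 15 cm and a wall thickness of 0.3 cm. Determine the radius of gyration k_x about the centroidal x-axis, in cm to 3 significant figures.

k_x ≈ 5.20 cm

Decompose the section into non-overlapping parts with the origin at the bottom-left of its bounding rectangle.
Outer circle: ⌀15, A = 176.71 cm², y = 7.5 cm, Ī = 2 485 cm⁴.
Bore (subtracted): ⌀14.4, A = 162.86 cm², y = 7.5 cm, Ī = 2110.7 cm⁴.
By symmetry the centroid is at mid-height, ȳ = 7.5 cm.
All pieces are centred on the centroidal x-axis, so I = ΣĪ (holes subtracted) = 374.38 cm⁴.
Radius of gyration: k = √(I/A) = √(374.38 / 13.854) = 5.1983 cm.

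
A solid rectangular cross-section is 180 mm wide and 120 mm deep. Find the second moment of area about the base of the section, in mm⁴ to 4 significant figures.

The section: 180 × 120, A = 21 600 mm², y = 60 mm, Ī = 25 920 000 mm⁴.
Transfer it to the bottom edge using Ī + A·d² with d = y − 0:
  the section: d = 60 mm → contributes +103 680 000 mm⁴
Total I = 103 680 000 mm⁴.

I_base ≈ 1.037 × 10⁸ mm⁴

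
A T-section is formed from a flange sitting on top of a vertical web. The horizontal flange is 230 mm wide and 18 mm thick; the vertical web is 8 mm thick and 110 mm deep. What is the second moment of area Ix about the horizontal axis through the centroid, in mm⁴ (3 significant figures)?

Ix ≈ 3.97 × 10⁶ mm⁴

Treat the section as a set of non-overlapping primitives; coordinates are from the bounding-box lower-left.
Flange: 230 × 18, A = 4 140 mm², y = 119 mm, Ī = 111 780 mm⁴.
Web: 8 × 110, A = 880 mm², y = 55 mm, Ī = 887 333 mm⁴.
Centroid: ȳ = ΣA·y / ΣA = 107.78 mm.
Transfer each piece to the horizontal axis through the centroid using Ī + A·d² with d = y − 107.78:
  flange: d = 11.219 mm → contributes +632 877 mm⁴
  web: d = -52.781 mm → contributes +3 338 856 mm⁴
Total I = 3 971 732 mm⁴.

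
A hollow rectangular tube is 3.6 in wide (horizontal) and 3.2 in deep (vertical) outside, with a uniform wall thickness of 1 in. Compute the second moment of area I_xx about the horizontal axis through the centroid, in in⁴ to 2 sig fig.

Decompose the section into non-overlapping parts with the origin at the bottom-left of its bounding rectangle.
Outer rectangle: 3.6 × 3.2, A = 11.52 in², y = 1.6 in, Ī = 9.83 in⁴.
Inner void (subtracted): 1.6 × 1.2, A = 1.92 in², y = 1.6 in, Ī = 0.2304 in⁴.
By symmetry the centroid is at mid-height, ȳ = 1.6 in.
All pieces are centred on the horizontal axis through the centroid, so I = ΣĪ (holes subtracted) = 9.6 in⁴.

I_xx ≈ 9.6 in⁴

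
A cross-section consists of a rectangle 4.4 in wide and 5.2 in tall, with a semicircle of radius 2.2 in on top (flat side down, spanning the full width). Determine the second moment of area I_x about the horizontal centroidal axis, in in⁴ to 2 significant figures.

Break the section into simple shapes (no overlaps), measuring from the bottom-left corner of the bounding box.
Rectangular body: 4.4 × 5.2, A = 22.88 in², y = 2.6 in, Ī = 51.56 in⁴.
Semicircular cap: semicircle r = 2.2, A = 7.603 in², y = 6.134 in, Ī = 2.571 in⁴.
Centroid: ȳ = ΣA·y / ΣA = 3.481 in.
Transfer each piece to the horizontal centroidal axis using Ī + A·d² with d = y − 3.481:
  rectangular body: d = -0.8813 in → contributes +69.33 in⁴
  semicircular cap: d = 2.652 in → contributes +56.06 in⁴
Total I = 125.4 in⁴.

I_x ≈ 130 in⁴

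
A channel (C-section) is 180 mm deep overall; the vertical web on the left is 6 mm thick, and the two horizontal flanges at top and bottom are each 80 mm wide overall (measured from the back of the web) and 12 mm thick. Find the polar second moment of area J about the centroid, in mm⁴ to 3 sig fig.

J ≈ 1.74 × 10⁷ mm⁴

Break the section into simple shapes (no overlaps), measuring from the bottom-left corner of the bounding box.
Web: 6 × 180, A = 1 080 mm², y = 90 mm, Ī = 2 916 000 mm⁴.
Top flange (beyond web): 74 × 12, A = 888 mm², y = 174 mm, Ī = 10 656 mm⁴.
Bottom flange (beyond web): 74 × 12, A = 888 mm², y = 6 mm, Ī = 10 656 mm⁴.
By symmetry the centroid is at mid-height, ȳ = 90 mm.
Transfer each piece to the centroidal x-axis using Ī + A·d² with d = y − 90:
  web: d = 0 mm → contributes +2 916 000 mm⁴
  top flange (beyond web): d = 84 mm → contributes +6 276 384 mm⁴
  bottom flange (beyond web): d = -84 mm → contributes +6 276 384 mm⁴
Total I = 15 468 768 mm⁴.
For the y-axis: x̄ = 27.874 mm.
Repeating about the centroidal y-axis gives I_y = 1 888 243 mm⁴.
Polar second moment: J = I_x + I_y = 17 357 011 mm⁴.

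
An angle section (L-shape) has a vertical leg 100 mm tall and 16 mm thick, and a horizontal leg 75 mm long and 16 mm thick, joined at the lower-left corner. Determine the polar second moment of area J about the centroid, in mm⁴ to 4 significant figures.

Break the section into simple shapes (no overlaps), measuring from the bottom-left corner of the bounding box.
Vertical leg: 16 × 100, A = 1 600 mm², y = 50 mm, Ī = 1 333 333 mm⁴.
Horizontal leg (remainder): 59 × 16, A = 944 mm², y = 8 mm, Ī = 20138.7 mm⁴.
Centroid: ȳ = ΣA·y / ΣA = 34.4151 mm.
Transfer each piece to the centroidal x-axis using Ī + A·d² with d = y − 34.4151:
  vertical leg: d = 15.5849 mm → contributes +1 721 956 mm⁴
  horizontal leg (remainder): d = -26.4151 mm → contributes +678 821 mm⁴
Total I = 2 400 778 mm⁴.
For the y-axis: x̄ = 21.9151 mm.
Repeating about the centroidal y-axis gives I_y = 1 142 878 mm⁴.
Polar second moment: J = I_x + I_y = 3 543 655 mm⁴.

J ≈ 3.544 × 10⁶ mm⁴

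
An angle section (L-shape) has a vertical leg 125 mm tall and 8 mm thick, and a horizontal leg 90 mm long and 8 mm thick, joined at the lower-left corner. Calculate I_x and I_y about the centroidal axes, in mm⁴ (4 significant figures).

Treat the section as a set of non-overlapping primitives; coordinates are from the bounding-box lower-left.
Vertical leg: 8 × 125, A = 1 000 mm², y = 62.5 mm, Ī = 1 302 083 mm⁴.
Horizontal leg (remainder): 82 × 8, A = 656 mm², y = 4 mm, Ī = 3498.67 mm⁴.
Centroid: ȳ = ΣA·y / ΣA = 39.3261 mm.
Transfer each piece to the centroidal x-axis using Ī + A·d² with d = y − 39.3261:
  vertical leg: d = 23.1739 mm → contributes +1 839 114 mm⁴
  horizontal leg (remainder): d = -35.3261 mm → contributes +822 142 mm⁴
Total I = 2 661 256 mm⁴.
For the y-axis: x̄ = 21.8261 mm.
Repeating about the centroidal y-axis gives I_y = 1 175 086 mm⁴.

I_x ≈ 2.661 × 10⁶ mm⁴, I_y ≈ 1.175 × 10⁶ mm⁴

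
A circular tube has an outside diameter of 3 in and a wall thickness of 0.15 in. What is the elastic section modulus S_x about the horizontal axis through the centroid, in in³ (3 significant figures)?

Treat the section as a set of non-overlapping primitives; coordinates are from the bounding-box lower-left.
Outer circle: ⌀3, A = 7.0686 in², y = 1.5 in, Ī = 3.9761 in⁴.
Bore (subtracted): ⌀2.7, A = 5.7256 in², y = 1.5 in, Ī = 2.6087 in⁴.
By symmetry the centroid is at mid-height, ȳ = 1.5 in.
All pieces are centred on the horizontal axis through the centroid, so I = ΣĪ (holes subtracted) = 1.3674 in⁴.
Extreme fibre distance c = 1.5 in; S = I/c = 0.91158 in³.

S_x ≈ 0.912 in³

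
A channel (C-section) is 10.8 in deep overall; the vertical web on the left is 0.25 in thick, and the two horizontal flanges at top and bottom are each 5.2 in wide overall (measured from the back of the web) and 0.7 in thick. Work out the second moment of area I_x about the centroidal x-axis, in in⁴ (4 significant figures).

I_x ≈ 203.3 in⁴

Split into non-overlapping primitives; take the origin at the lower-left of the bounding box.
Web: 0.25 × 10.8, A = 2.7 in², y = 5.4 in, Ī = 26.244 in⁴.
Top flange (beyond web): 4.95 × 0.7, A = 3.465 in², y = 10.45 in, Ī = 0.141488 in⁴.
Bottom flange (beyond web): 4.95 × 0.7, A = 3.465 in², y = 0.35 in, Ī = 0.141488 in⁴.
By symmetry the centroid is at mid-height, ȳ = 5.4 in.
Transfer each piece to the centroidal x-axis using Ī + A·d² with d = y − 5.4:
  web: d = 0 in → contributes +26.244 in⁴
  top flange (beyond web): d = 5.05 in → contributes +88.5077 in⁴
  bottom flange (beyond web): d = -5.05 in → contributes +88.5077 in⁴
Total I = 203.259 in⁴.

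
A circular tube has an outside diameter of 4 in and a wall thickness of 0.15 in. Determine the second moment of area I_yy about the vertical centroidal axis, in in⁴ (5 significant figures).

Decompose the section into non-overlapping parts with the origin at the bottom-left of its bounding rectangle.
Outer circle: ⌀4, A = 12.56637 in², x = 2 in, Ī = 12.56637 in⁴.
Bore (subtracted): ⌀3.7, A = 10.7521 in², x = 2 in, Ī = 9.199766 in⁴.
By symmetry the centroid is at mid-width, x̄ = 2 in.
All pieces are centred on the vertical centroidal axis, so I = ΣĪ (holes subtracted) = 3.366604 in⁴.

I_yy ≈ 3.3666 in⁴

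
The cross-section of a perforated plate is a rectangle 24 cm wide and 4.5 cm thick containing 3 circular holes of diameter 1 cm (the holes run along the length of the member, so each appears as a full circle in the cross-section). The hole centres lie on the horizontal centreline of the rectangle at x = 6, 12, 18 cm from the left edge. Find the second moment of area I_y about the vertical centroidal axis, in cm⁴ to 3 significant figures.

Decompose the section into non-overlapping parts with the origin at the bottom-left of its bounding rectangle.
Plate: 24 × 4.5, A = 108 cm², x = 12 cm, Ī = 5 184 cm⁴.
Hole 1 (subtracted): ⌀1, A = 0.7854 cm², x = 6 cm, Ī = 0.049087 cm⁴.
Hole 2 (subtracted): ⌀1, A = 0.7854 cm², x = 12 cm, Ī = 0.049087 cm⁴.
Hole 3 (subtracted): ⌀1, A = 0.7854 cm², x = 18 cm, Ī = 0.049087 cm⁴.
By symmetry the centroid is at mid-width, x̄ = 12 cm.
Transfer each piece to the vertical centroidal axis using Ī + A·d² with d = x − 12:
  plate: d = 0 cm → contributes +5 184 cm⁴
  hole 1: d = -6 cm → contributes −28.323 cm⁴
  hole 2: d = 0 cm → contributes −0.049087 cm⁴
  hole 3: d = 6 cm → contributes −28.323 cm⁴
Total I = 5127.3 cm⁴.

I_y ≈ 5130 cm⁴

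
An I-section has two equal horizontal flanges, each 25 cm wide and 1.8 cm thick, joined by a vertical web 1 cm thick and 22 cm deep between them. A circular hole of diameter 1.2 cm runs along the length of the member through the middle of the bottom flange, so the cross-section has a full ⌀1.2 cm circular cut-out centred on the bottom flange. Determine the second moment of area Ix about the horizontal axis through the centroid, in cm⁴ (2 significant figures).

Treat the section as a set of non-overlapping primitives; coordinates are from the bounding-box lower-left.
Bottom flange: 25 × 1.8, A = 45 cm², y = 0.9 cm, Ī = 12.15 cm⁴.
Web: 1 × 22, A = 22 cm², y = 12.8 cm, Ī = 887.3 cm⁴.
Top flange: 25 × 1.8, A = 45 cm², y = 24.7 cm, Ī = 12.15 cm⁴.
Hole (subtracted): ⌀1.2, A = 1.131 cm², y = 0.9 cm, Ī = 0.1018 cm⁴.
Centroid: ȳ = ΣA·y / ΣA = 12.92 cm.
Transfer each piece to the horizontal axis through the centroid using Ī + A·d² with d = y − 12.92:
  bottom flange: d = -12.02 cm → contributes +6 515 cm⁴
  web: d = -0.1214 cm → contributes +887.7 cm⁴
  top flange: d = 11.78 cm → contributes +6 255 cm⁴
  hole: d = -12.02 cm → contributes −163.5 cm⁴
Total I = 13 495 cm⁴.

Ix ≈ 1.3 × 10⁴ cm⁴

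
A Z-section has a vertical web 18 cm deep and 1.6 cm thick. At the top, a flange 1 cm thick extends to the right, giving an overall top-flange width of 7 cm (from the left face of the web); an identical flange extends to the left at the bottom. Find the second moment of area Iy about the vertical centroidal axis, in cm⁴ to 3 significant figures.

Treat the section as a set of non-overlapping primitives; coordinates are from the bounding-box lower-left.
Web: 1.6 × 18, A = 28.8 cm², x = 6.2 cm, Ī = 6.144 cm⁴.
Top flange (beyond web): 5.4 × 1, A = 5.4 cm², x = 9.7 cm, Ī = 13.122 cm⁴.
Bottom flange (beyond web): 5.4 × 1, A = 5.4 cm², x = 2.7 cm, Ī = 13.122 cm⁴.
Centroid: x̄ = ΣA·x / ΣA = 6.2 cm.
Transfer each piece to the vertical centroidal axis using Ī + A·d² with d = x − 6.2:
  web: d = 0 cm → contributes +6.144 cm⁴
  top flange (beyond web): d = 3.5 cm → contributes +79.272 cm⁴
  bottom flange (beyond web): d = -3.5 cm → contributes +79.272 cm⁴
Total I = 164.69 cm⁴.

Iy ≈ 165 cm⁴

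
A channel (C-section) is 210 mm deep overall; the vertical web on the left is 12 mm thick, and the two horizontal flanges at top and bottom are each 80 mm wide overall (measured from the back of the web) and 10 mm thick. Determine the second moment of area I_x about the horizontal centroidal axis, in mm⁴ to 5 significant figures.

Decompose the section into non-overlapping parts with the origin at the bottom-left of its bounding rectangle.
Web: 12 × 210, A = 2 520 mm², y = 105 mm, Ī = 9 261 000 mm⁴.
Top flange (beyond web): 68 × 10, A = 680 mm², y = 205 mm, Ī = 5666.667 mm⁴.
Bottom flange (beyond web): 68 × 10, A = 680 mm², y = 5 mm, Ī = 5666.667 mm⁴.
By symmetry the centroid is at mid-height, ȳ = 105 mm.
Transfer each piece to the horizontal centroidal axis using Ī + A·d² with d = y − 105:
  web: d = 0 mm → contributes +9 261 000 mm⁴
  top flange (beyond web): d = 100 mm → contributes +6 805 667 mm⁴
  bottom flange (beyond web): d = -100 mm → contributes +6 805 667 mm⁴
Total I = 22 872 333 mm⁴.

I_x ≈ 2.2872 × 10⁷ mm⁴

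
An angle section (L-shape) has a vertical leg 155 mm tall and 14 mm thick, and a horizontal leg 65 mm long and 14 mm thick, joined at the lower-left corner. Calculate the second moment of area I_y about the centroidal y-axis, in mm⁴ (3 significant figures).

Split into non-overlapping primitives; take the origin at the lower-left of the bounding box.
Vertical leg: 14 × 155, A = 2 170 mm², x = 7 mm, Ī = 35 443 mm⁴.
Horizontal leg (remainder): 51 × 14, A = 714 mm², x = 39.5 mm, Ī = 154 760 mm⁴.
Centroid: x̄ = ΣA·x / ΣA = 15.046 mm.
Transfer each piece to the centroidal y-axis using Ī + A·d² with d = x − 15.046:
  vertical leg: d = -8.0461 mm → contributes +175 929 mm⁴
  horizontal leg (remainder): d = 24.454 mm → contributes +581 726 mm⁴
Total I = 757 655 mm⁴.

I_y ≈ 7.58 × 10⁵ mm⁴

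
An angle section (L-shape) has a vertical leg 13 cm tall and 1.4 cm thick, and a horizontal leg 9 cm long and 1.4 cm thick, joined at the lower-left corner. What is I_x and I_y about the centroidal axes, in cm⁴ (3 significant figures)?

I_x ≈ 484 cm⁴, I_y ≈ 190 cm⁴

Break the section into simple shapes (no overlaps), measuring from the bottom-left corner of the bounding box.
Vertical leg: 1.4 × 13, A = 18.2 cm², y = 6.5 cm, Ī = 256.32 cm⁴.
Horizontal leg (remainder): 7.6 × 1.4, A = 10.64 cm², y = 0.7 cm, Ī = 1.7379 cm⁴.
Centroid: ȳ = ΣA·y / ΣA = 4.3602 cm.
Transfer each piece to the centroidal x-axis using Ī + A·d² with d = y − 4.3602:
  vertical leg: d = 2.1398 cm → contributes +339.65 cm⁴
  horizontal leg (remainder): d = -3.6602 cm → contributes +144.28 cm⁴
Total I = 483.93 cm⁴.
For the y-axis: x̄ = 2.3602 cm.
Repeating about the centroidal y-axis gives I_y = 190.16 cm⁴.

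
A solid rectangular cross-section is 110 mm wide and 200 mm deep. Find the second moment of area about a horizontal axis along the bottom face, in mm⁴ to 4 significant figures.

I_base ≈ 2.933 × 10⁸ mm⁴

The section: 110 × 200, A = 22 000 mm², y = 100 mm, Ī = 73 333 333 mm⁴.
Transfer it to the base of the section using Ī + A·d² with d = y − 0:
  the section: d = 100 mm → contributes +293 333 333 mm⁴
Total I = 293 333 333 mm⁴.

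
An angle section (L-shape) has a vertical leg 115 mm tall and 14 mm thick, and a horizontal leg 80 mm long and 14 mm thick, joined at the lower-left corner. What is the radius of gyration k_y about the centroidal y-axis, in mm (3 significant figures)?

Break the section into simple shapes (no overlaps), measuring from the bottom-left corner of the bounding box.
Vertical leg: 14 × 115, A = 1 610 mm², x = 7 mm, Ī = 26 297 mm⁴.
Horizontal leg (remainder): 66 × 14, A = 924 mm², x = 47 mm, Ī = 335 412 mm⁴.
Centroid: x̄ = ΣA·x / ΣA = 21.586 mm.
Transfer each piece to the centroidal y-axis using Ī + A·d² with d = x − 21.586:
  vertical leg: d = -14.586 mm → contributes +368 809 mm⁴
  horizontal leg (remainder): d = 25.414 mm → contributes +932 214 mm⁴
Total I = 1 301 024 mm⁴.
Radius of gyration: k = √(I/A) = √(1 301 024 / 2 534) = 22.659 mm.

k_y ≈ 22.7 mm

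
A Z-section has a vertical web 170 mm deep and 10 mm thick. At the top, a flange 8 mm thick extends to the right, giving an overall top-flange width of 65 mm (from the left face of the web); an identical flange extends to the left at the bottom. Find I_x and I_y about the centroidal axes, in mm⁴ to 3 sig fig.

I_x ≈ 9.87 × 10⁶ mm⁴, I_y ≈ 1.17 × 10⁶ mm⁴

Split into non-overlapping primitives; take the origin at the lower-left of the bounding box.
Web: 10 × 170, A = 1 700 mm², y = 85 mm, Ī = 4 094 167 mm⁴.
Top flange (beyond web): 55 × 8, A = 440 mm², y = 166 mm, Ī = 2346.7 mm⁴.
Bottom flange (beyond web): 55 × 8, A = 440 mm², y = 4 mm, Ī = 2346.7 mm⁴.
Centroid: ȳ = ΣA·y / ΣA = 85 mm.
Transfer each piece to the centroidal x-axis using Ī + A·d² with d = y − 85:
  web: d = 0 mm → contributes +4 094 167 mm⁴
  top flange (beyond web): d = 81 mm → contributes +2 889 187 mm⁴
  bottom flange (beyond web): d = -81 mm → contributes +2 889 187 mm⁴
Total I = 9 872 540 mm⁴.
For the y-axis: x̄ = 60 mm.
Repeating about the centroidal y-axis gives I_y = 1 165 500 mm⁴.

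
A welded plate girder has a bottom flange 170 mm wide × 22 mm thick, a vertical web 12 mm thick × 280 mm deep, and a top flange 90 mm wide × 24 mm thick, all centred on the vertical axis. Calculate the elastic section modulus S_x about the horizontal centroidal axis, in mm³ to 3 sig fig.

S_x ≈ 7.99 × 10⁵ mm³

Break the section into simple shapes (no overlaps), measuring from the bottom-left corner of the bounding box.
Bottom plate: 170 × 22, A = 3 740 mm², y = 11 mm, Ī = 150 847 mm⁴.
Web plate: 12 × 280, A = 3 360 mm², y = 162 mm, Ī = 21 952 000 mm⁴.
Top plate: 90 × 24, A = 2 160 mm², y = 314 mm, Ī = 103 680 mm⁴.
Centroid: ȳ = ΣA·y / ΣA = 136.47 mm.
Transfer each piece to the horizontal centroidal axis using Ī + A·d² with d = y − 136.47:
  bottom plate: d = -125.47 mm → contributes +59 027 386 mm⁴
  web plate: d = 25.531 mm → contributes +24 142 210 mm⁴
  top plate: d = 177.53 mm → contributes +68 181 196 mm⁴
Total I = 151 350 793 mm⁴.
Extreme fibre distance c = 189.53 mm; S = I/c = 798 553 mm³.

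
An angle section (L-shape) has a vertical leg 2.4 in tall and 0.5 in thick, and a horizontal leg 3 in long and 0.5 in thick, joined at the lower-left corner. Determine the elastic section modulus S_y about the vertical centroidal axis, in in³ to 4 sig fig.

Treat the section as a set of non-overlapping primitives; coordinates are from the bounding-box lower-left.
Vertical leg: 0.5 × 2.4, A = 1.2 in², x = 0.25 in, Ī = 0.025 in⁴.
Horizontal leg (remainder): 2.5 × 0.5, A = 1.25 in², x = 1.75 in, Ī = 0.651042 in⁴.
Centroid: x̄ = ΣA·x / ΣA = 1.01531 in.
Transfer each piece to the vertical centroidal axis using Ī + A·d² with d = x − 1.01531:
  vertical leg: d = -0.765306 in → contributes +0.727832 in⁴
  horizontal leg (remainder): d = 0.734694 in → contributes +1.32576 in⁴
Total I = 2.05359 in⁴.
Extreme fibre distance c = 1.98469 in; S = I/c = 1.03472 in³.

S_y ≈ 1.035 in³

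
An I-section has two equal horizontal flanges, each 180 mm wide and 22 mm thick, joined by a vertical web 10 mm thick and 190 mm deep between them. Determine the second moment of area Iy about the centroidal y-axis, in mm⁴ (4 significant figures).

Treat the section as a set of non-overlapping primitives; coordinates are from the bounding-box lower-left.
Bottom flange: 180 × 22, A = 3 960 mm², x = 90 mm, Ī = 10 692 000 mm⁴.
Web: 10 × 190, A = 1 900 mm², x = 90 mm, Ī = 15833.3 mm⁴.
Top flange: 180 × 22, A = 3 960 mm², x = 90 mm, Ī = 10 692 000 mm⁴.
By symmetry the centroid is at mid-width, x̄ = 90 mm.
All pieces are centred on the centroidal y-axis, so I = ΣĪ = 21 399 833 mm⁴.

Iy ≈ 2.140 × 10⁷ mm⁴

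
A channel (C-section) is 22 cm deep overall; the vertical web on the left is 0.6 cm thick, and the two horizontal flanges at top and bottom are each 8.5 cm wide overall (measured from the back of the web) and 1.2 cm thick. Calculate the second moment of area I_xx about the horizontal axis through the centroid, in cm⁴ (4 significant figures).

Split into non-overlapping primitives; take the origin at the lower-left of the bounding box.
Web: 0.6 × 22, A = 13.2 cm², y = 11 cm, Ī = 532.4 cm⁴.
Top flange (beyond web): 7.9 × 1.2, A = 9.48 cm², y = 21.4 cm, Ī = 1.1376 cm⁴.
Bottom flange (beyond web): 7.9 × 1.2, A = 9.48 cm², y = 0.6 cm, Ī = 1.1376 cm⁴.
By symmetry the centroid is at mid-height, ȳ = 11 cm.
Transfer each piece to the horizontal axis through the centroid using Ī + A·d² with d = y − 11:
  web: d = 0 cm → contributes +532.4 cm⁴
  top flange (beyond web): d = 10.4 cm → contributes +1026.49 cm⁴
  bottom flange (beyond web): d = -10.4 cm → contributes +1026.49 cm⁴
Total I = 2585.39 cm⁴.

I_xx ≈ 2585 cm⁴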